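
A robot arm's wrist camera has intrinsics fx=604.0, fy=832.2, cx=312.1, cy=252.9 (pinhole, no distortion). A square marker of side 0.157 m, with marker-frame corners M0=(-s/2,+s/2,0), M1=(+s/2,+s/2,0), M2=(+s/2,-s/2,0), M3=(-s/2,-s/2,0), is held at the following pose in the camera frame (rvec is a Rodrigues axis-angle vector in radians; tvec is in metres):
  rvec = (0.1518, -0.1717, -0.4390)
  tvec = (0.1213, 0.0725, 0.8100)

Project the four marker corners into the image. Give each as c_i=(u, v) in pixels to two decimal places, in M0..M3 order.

Intrinsics K: fx=604.0, fy=832.2, cx=312.1, cy=252.9
Marker side s = 0.157 m; corners in marker frame (Z=0):
  M0 = (-0.0785, +0.0785, 0)
  M1 = (+0.0785, +0.0785, 0)
  M2 = (+0.0785, -0.0785, 0)
  M3 = (-0.0785, -0.0785, 0)
rvec = (0.1518, -0.1717, -0.4390), |rvec| = θ = 0.49522 rad = 28.374°
Rodrigues: sinθ=0.47523, 1−cosθ=0.12014; R = I + sinθ·[k]× + (1−cosθ)·[k]×²:
    [+0.89115 +0.40851 -0.19741]
    [-0.43404 +0.89430 -0.10875]
    [+0.13212 +0.18260 +0.97427]
t = (0.1213, 0.0725, 0.8100) m
M0: Pc = R·M0+t = (+0.08341, +0.17678, +0.81396); u = 604.0·(+0.08341)/0.81396 + 312.1 = 373.9961, v = 832.2·(+0.17678)/0.81396 + 252.9 = 433.6362
M1: Pc = R·M1+t = (+0.22332, +0.10863, +0.83471); u = 604.0·(+0.22332)/0.83471 + 312.1 = 473.6986, v = 832.2·(+0.10863)/0.83471 + 252.9 = 361.2045
M2: Pc = R·M2+t = (+0.15919, -0.03178, +0.80604); u = 604.0·(+0.15919)/0.80604 + 312.1 = 431.3863, v = 832.2·(-0.03178)/0.80604 + 252.9 = 220.0934
M3: Pc = R·M3+t = (+0.01928, +0.03637, +0.78529); u = 604.0·(+0.01928)/0.78529 + 312.1 = 326.9265, v = 832.2·(+0.03637)/0.78529 + 252.9 = 291.4418

c0=(374.00, 433.64) c1=(473.70, 361.20) c2=(431.39, 220.09) c3=(326.93, 291.44)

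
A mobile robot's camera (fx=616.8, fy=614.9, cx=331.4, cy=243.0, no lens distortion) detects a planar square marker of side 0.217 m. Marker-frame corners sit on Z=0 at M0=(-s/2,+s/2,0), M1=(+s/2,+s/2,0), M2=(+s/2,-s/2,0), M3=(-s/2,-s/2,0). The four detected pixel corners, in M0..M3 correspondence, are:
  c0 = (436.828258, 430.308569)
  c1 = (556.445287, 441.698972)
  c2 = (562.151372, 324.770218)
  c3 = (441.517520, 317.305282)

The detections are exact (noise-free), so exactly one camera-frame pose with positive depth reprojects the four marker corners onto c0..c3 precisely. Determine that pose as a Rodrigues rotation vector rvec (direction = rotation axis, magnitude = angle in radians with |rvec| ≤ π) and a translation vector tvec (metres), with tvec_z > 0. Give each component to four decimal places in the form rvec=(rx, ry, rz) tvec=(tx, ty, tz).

Intrinsics K: fx=616.8, fy=614.9, cx=331.4, cy=243.0
Marker side s = 0.217 m; corners in marker frame (Z=0):
  M0 = (-0.1085, +0.1085, 0)
  M1 = (+0.1085, +0.1085, 0)
  M2 = (+0.1085, -0.1085, 0)
  M3 = (-0.1085, -0.1085, 0)
Detected image corners:
  c0 = (436.828258, 430.308569) px
  c1 = (556.445287, 441.698972) px
  c2 = (562.151372, 324.770218) px
  c3 = (441.517520, 317.305282) px
Planar DLT: solve 8×8 A·h = b for H (H[2,2]=1):
  H  [+473.69786 -7.89346 +498.18401]
  H  [-17.07858 +541.78540 +378.63905]
  H  [-0.15998 +0.03209 +1.00000]
B = K⁻¹H; ‖b₁‖=0.869527, ‖b₂‖=0.869527; λ = 2/(‖b₁‖+‖b₂‖) = 1.150051, sign → tz>0 ⇒ λ=+1.150051
r₁ = λ·B[:,0] = (+0.98208,+0.04077,-0.18398); r₂ = λ·B[:,1] = (-0.03454,+0.99872,+0.03690)
r₃ = r₁×r₂ = (+0.18525,-0.02988,+0.98224); SVD([r₁ r₂ r₃]) → R = UVᵀ:
  R  [+0.98208 -0.03454 +0.18525]
  R  [+0.04077 +0.99872 -0.02988]
  R  [-0.18398 +0.03690 +0.98224]
t = (+0.31098, +0.25369, +1.15005) m
tr R = 2.963041; θ = arccos((tr R − 1)/2) = 0.192543 rad = 11.032°
axis k = ((R−Rᵀ)₃₂, (R−Rᵀ)₁₃, (R−Rᵀ)₂₁) / (2 sinθ) = (+0.174501, +0.964794, +0.196779)
rvec = θ·k = (+0.033599, +0.185765, +0.037889)

rvec=(0.0336, 0.1858, 0.0379) tvec=(0.3110, 0.2537, 1.1501)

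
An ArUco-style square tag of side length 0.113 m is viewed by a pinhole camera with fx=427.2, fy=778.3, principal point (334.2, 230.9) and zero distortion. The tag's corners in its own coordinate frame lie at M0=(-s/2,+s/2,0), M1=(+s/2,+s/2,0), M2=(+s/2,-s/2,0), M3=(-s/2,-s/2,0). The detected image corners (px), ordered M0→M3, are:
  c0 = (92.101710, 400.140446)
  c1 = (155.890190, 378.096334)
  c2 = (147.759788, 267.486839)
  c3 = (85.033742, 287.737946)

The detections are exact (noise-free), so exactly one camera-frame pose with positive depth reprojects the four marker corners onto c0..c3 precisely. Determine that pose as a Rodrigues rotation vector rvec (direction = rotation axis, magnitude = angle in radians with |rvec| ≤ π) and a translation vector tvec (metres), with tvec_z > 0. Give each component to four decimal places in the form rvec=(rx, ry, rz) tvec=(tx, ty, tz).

Intrinsics K: fx=427.2, fy=778.3, cx=334.2, cy=230.9
Marker side s = 0.113 m; corners in marker frame (Z=0):
  M0 = (-0.0565, +0.0565, 0)
  M1 = (+0.0565, +0.0565, 0)
  M2 = (+0.0565, -0.0565, 0)
  M3 = (-0.0565, -0.0565, 0)
Detected image corners:
  c0 = (92.101710, 400.140446) px
  c1 = (155.890190, 378.096334) px
  c2 = (147.759788, 267.486839) px
  c3 = (85.033742, 287.737946) px
Planar DLT: solve 8×8 A·h = b for H (H[2,2]=1):
  H  [+573.16597 +47.80301 +120.36095]
  H  [-149.88102 +932.71178 +332.78832]
  H  [+0.11157 -0.16204 +1.00000]
B = K⁻¹H; ‖b₁‖=1.279412, ‖b₂‖=1.279412; λ = 2/(‖b₁‖+‖b₂‖) = 0.781609, sign → tz>0 ⇒ λ=+0.781609
r₁ = λ·B[:,0] = (+0.98045,-0.17639,+0.08720); r₂ = λ·B[:,1] = (+0.18654,+0.97425,-0.12665)
r₃ = r₁×r₂ = (-0.06262,+0.14044,+0.98811); SVD([r₁ r₂ r₃]) → R = UVᵀ:
  R  [+0.98045 +0.18654 -0.06262]
  R  [-0.17639 +0.97425 +0.14044]
  R  [+0.08720 -0.12665 +0.98811]
t = (-0.39124, +0.10232, +0.78161) m
tr R = 2.942808; θ = arccos((tr R − 1)/2) = 0.239723 rad = 13.735°
axis k = ((R−Rᵀ)₃₂, (R−Rᵀ)₁₃, (R−Rᵀ)₂₁) / (2 sinθ) = (-0.562447, -0.315504, -0.764272)
rvec = θ·k = (-0.134831, -0.075633, -0.183213)

rvec=(-0.1348, -0.0756, -0.1832) tvec=(-0.3912, 0.1023, 0.7816)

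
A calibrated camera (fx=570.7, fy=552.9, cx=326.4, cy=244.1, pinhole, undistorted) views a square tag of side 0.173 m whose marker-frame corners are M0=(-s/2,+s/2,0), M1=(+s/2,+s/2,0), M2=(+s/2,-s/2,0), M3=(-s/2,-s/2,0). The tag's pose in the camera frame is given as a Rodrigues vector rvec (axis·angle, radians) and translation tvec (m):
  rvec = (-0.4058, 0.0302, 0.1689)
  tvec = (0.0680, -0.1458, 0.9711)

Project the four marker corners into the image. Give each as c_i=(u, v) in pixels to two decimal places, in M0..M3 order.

Intrinsics K: fx=570.7, fy=552.9, cx=326.4, cy=244.1
Marker side s = 0.173 m; corners in marker frame (Z=0):
  M0 = (-0.0865, +0.0865, 0)
  M1 = (+0.0865, +0.0865, 0)
  M2 = (+0.0865, -0.0865, 0)
  M3 = (-0.0865, -0.0865, 0)
rvec = (-0.4058, 0.0302, 0.1689), |rvec| = θ = 0.44058 rad = 25.244°
Rodrigues: sinθ=0.42647, 1−cosθ=0.09550; R = I + sinθ·[k]× + (1−cosθ)·[k]×²:
    [+0.98552 -0.16952 -0.00449]
    [+0.15746 +0.90495 +0.39531]
    [-0.06295 -0.39029 +0.91854]
t = (0.0680, -0.1458, 0.9711) m
M0: Pc = R·M0+t = (-0.03191, -0.08114, +0.94279); u = 570.7·(-0.03191)/0.94279 + 326.4 = 307.0835, v = 552.9·(-0.08114)/0.94279 + 244.1 = 196.5140
M1: Pc = R·M1+t = (+0.13858, -0.05390, +0.93189); u = 570.7·(+0.13858)/0.93189 + 326.4 = 411.2699, v = 552.9·(-0.05390)/0.93189 + 244.1 = 212.1199
M2: Pc = R·M2+t = (+0.16791, -0.21046, +0.99941); u = 570.7·(+0.16791)/0.99941 + 326.4 = 422.2826, v = 552.9·(-0.21046)/0.99941 + 244.1 = 127.6696
M3: Pc = R·M3+t = (-0.00258, -0.23770, +1.01031); u = 570.7·(-0.00258)/1.01031 + 326.4 = 324.9404, v = 552.9·(-0.23770)/1.01031 + 244.1 = 114.0170

c0=(307.08, 196.51) c1=(411.27, 212.12) c2=(422.28, 127.67) c3=(324.94, 114.02)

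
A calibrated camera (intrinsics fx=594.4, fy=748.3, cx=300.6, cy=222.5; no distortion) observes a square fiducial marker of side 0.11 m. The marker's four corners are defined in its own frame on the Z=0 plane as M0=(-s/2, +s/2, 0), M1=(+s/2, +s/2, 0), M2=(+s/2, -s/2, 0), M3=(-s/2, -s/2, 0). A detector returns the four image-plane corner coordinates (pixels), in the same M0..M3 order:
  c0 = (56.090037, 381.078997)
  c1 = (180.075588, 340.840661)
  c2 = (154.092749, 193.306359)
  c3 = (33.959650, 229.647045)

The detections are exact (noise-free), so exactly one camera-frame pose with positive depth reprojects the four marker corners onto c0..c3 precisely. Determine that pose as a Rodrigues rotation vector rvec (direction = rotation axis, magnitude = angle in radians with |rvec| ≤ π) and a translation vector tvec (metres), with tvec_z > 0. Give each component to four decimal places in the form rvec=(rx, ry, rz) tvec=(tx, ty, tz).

Intrinsics K: fx=594.4, fy=748.3, cx=300.6, cy=222.5
Marker side s = 0.11 m; corners in marker frame (Z=0):
  M0 = (-0.0550, +0.0550, 0)
  M1 = (+0.0550, +0.0550, 0)
  M2 = (+0.0550, -0.0550, 0)
  M3 = (-0.0550, -0.0550, 0)
Detected image corners:
  c0 = (56.090037, 381.078997) px
  c1 = (180.075588, 340.840661) px
  c2 = (154.092749, 193.306359) px
  c3 = (33.959650, 229.647045) px
Planar DLT: solve 8×8 A·h = b for H (H[2,2]=1):
  H  [+1125.83521 +185.16225 +106.36696]
  H  [-303.21767 +1267.87949 +284.74870]
  H  [+0.15568 -0.31761 +1.00000]
B = K⁻¹H; ‖b₁‖=1.877110, ‖b₂‖=1.877110; λ = 2/(‖b₁‖+‖b₂‖) = 0.532734, sign → tz>0 ⇒ λ=+0.532734
r₁ = λ·B[:,0] = (+0.96709,-0.24053,+0.08294); r₂ = λ·B[:,1] = (+0.25152,+0.95295,-0.16920)
r₃ = r₁×r₂ = (-0.03834,+0.18450,+0.98209); SVD([r₁ r₂ r₃]) → R = UVᵀ:
  R  [+0.96709 +0.25152 -0.03834]
  R  [-0.24053 +0.95295 +0.18450]
  R  [+0.08294 -0.16920 +0.98209]
t = (-0.17408, +0.04432, +0.53273) m
tr R = 2.902124; θ = arccos((tr R − 1)/2) = 0.314141 rad = 17.999°
axis k = ((R−Rᵀ)₃₂, (R−Rᵀ)₁₃, (R−Rᵀ)₂₁) / (2 sinθ) = (-0.572327, -0.196237, -0.796199)
rvec = θ·k = (-0.179791, -0.061646, -0.250119)

rvec=(-0.1798, -0.0616, -0.2501) tvec=(-0.1741, 0.0443, 0.5327)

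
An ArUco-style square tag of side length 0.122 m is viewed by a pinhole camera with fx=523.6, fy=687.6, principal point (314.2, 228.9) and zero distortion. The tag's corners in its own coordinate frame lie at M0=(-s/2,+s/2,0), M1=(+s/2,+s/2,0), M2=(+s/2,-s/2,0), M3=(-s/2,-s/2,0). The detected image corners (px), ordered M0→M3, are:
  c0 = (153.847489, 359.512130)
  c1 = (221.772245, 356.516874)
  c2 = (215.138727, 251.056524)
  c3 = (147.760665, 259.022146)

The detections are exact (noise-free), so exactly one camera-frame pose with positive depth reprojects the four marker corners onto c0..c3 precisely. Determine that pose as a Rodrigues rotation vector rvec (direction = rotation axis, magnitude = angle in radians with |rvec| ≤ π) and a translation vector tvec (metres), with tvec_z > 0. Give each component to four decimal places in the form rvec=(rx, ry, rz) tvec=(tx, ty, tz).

rvec=(-0.0090, 0.3301, -0.0900) tvec=(-0.2027, 0.0919, 0.8140)

Intrinsics K: fx=523.6, fy=687.6, cx=314.2, cy=228.9
Marker side s = 0.122 m; corners in marker frame (Z=0):
  M0 = (-0.0610, +0.0610, 0)
  M1 = (+0.0610, +0.0610, 0)
  M2 = (+0.0610, -0.0610, 0)
  M3 = (-0.0610, -0.0610, 0)
Detected image corners:
  c0 = (153.847489, 359.512130) px
  c1 = (221.772245, 356.516874) px
  c2 = (215.138727, 251.056524) px
  c3 = (147.760665, 259.022146) px
Planar DLT: solve 8×8 A·h = b for H (H[2,2]=1):
  H  [+481.18561 +46.74280 +183.80466]
  H  [-166.70212 +834.70715 +306.50255]
  H  [-0.39717 -0.02890 +1.00000]
B = K⁻¹H; ‖b₁‖=1.228539, ‖b₂‖=1.228539; λ = 2/(‖b₁‖+‖b₂‖) = 0.813975, sign → tz>0 ⇒ λ=+0.813975
r₁ = λ·B[:,0] = (+0.94204,-0.08972,-0.32329); r₂ = λ·B[:,1] = (+0.08678,+0.99595,-0.02352)
r₃ = r₁×r₂ = (+0.32409,-0.00590,+0.94601); SVD([r₁ r₂ r₃]) → R = UVᵀ:
  R  [+0.94204 +0.08678 +0.32409]
  R  [-0.08972 +0.99595 -0.00590]
  R  [-0.32329 -0.02352 +0.94601]
t = (-0.20271, +0.09187, +0.81398) m
tr R = 2.883995; θ = arccos((tr R − 1)/2) = 0.342264 rad = 19.610°
axis k = ((R−Rᵀ)₃₂, (R−Rᵀ)₁₃, (R−Rᵀ)₂₁) / (2 sinθ) = (-0.026259, +0.964454, -0.262944)
rvec = θ·k = (-0.008988, +0.330098, -0.089996)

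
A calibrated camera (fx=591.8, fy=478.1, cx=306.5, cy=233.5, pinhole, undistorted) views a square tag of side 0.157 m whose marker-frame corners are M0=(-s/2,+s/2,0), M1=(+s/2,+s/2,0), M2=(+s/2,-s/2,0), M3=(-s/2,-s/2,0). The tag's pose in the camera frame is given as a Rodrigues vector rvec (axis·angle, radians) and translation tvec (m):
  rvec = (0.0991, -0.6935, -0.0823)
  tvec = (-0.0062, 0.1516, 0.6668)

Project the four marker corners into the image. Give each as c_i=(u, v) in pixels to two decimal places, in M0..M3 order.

Intrinsics K: fx=591.8, fy=478.1, cx=306.5, cy=233.5
Marker side s = 0.157 m; corners in marker frame (Z=0):
  M0 = (-0.0785, +0.0785, 0)
  M1 = (+0.0785, +0.0785, 0)
  M2 = (+0.0785, -0.0785, 0)
  M3 = (-0.0785, -0.0785, 0)
rvec = (0.0991, -0.6935, -0.0823), |rvec| = θ = 0.70536 rad = 40.414°
Rodrigues: sinθ=0.64831, 1−cosθ=0.23862; R = I + sinθ·[k]× + (1−cosθ)·[k]×²:
    [+0.76609 +0.04268 -0.64132]
    [-0.10860 +0.99204 -0.06371]
    [+0.63350 +0.11846 +0.76463]
t = (-0.0062, 0.1516, 0.6668) m
M0: Pc = R·M0+t = (-0.06299, +0.23800, +0.62637); u = 591.8·(-0.06299)/0.62637 + 306.5 = 246.9890, v = 478.1·(+0.23800)/0.62637 + 233.5 = 415.1629
M1: Pc = R·M1+t = (+0.05729, +0.22095, +0.72583); u = 591.8·(+0.05729)/0.72583 + 306.5 = 353.2097, v = 478.1·(+0.22095)/0.72583 + 233.5 = 379.0387
M2: Pc = R·M2+t = (+0.05059, +0.06520, +0.70723); u = 591.8·(+0.05059)/0.70723 + 306.5 = 348.8307, v = 478.1·(+0.06520)/0.70723 + 233.5 = 277.5758
M3: Pc = R·M3+t = (-0.06969, +0.08225, +0.60777); u = 591.8·(-0.06969)/0.60777 + 306.5 = 238.6430, v = 478.1·(+0.08225)/0.60777 + 233.5 = 298.2017

c0=(246.99, 415.16) c1=(353.21, 379.04) c2=(348.83, 277.58) c3=(238.64, 298.20)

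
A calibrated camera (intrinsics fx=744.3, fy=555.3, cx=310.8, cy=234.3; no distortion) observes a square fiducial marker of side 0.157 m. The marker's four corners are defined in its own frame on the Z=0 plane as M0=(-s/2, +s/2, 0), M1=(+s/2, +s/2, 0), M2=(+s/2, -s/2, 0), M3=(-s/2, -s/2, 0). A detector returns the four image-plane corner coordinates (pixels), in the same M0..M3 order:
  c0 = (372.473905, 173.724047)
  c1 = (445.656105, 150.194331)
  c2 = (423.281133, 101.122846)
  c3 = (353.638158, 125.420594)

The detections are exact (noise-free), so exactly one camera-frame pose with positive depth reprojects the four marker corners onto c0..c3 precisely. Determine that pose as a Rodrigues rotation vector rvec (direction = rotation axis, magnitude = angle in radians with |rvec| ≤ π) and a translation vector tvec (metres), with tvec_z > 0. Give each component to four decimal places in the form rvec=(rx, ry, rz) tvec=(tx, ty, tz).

Intrinsics K: fx=744.3, fy=555.3, cx=310.8, cy=234.3
Marker side s = 0.157 m; corners in marker frame (Z=0):
  M0 = (-0.0785, +0.0785, 0)
  M1 = (+0.0785, +0.0785, 0)
  M2 = (+0.0785, -0.0785, 0)
  M3 = (-0.0785, -0.0785, 0)
Detected image corners:
  c0 = (372.473905, 173.724047) px
  c1 = (445.656105, 150.194331) px
  c2 = (423.281133, 101.122846) px
  c3 = (353.638158, 125.420594) px
Planar DLT: solve 8×8 A·h = b for H (H[2,2]=1):
  H  [+365.38998 +30.91962 +397.93194]
  H  [-183.16403 +275.51393 +137.34569]
  H  [-0.22381 -0.25109 +1.00000]
B = K⁻¹H; ‖b₁‖=0.668581, ‖b₂‖=0.668581; λ = 2/(‖b₁‖+‖b₂‖) = 1.495704, sign → tz>0 ⇒ λ=+1.495704
r₁ = λ·B[:,0] = (+0.87405,-0.35211,-0.33475); r₂ = λ·B[:,1] = (+0.21896,+0.90056,-0.37556)
r₃ = r₁×r₂ = (+0.43370,+0.25496,+0.86423); SVD([r₁ r₂ r₃]) → R = UVᵀ:
  R  [+0.87405 +0.21896 +0.43370]
  R  [-0.35211 +0.90056 +0.25496]
  R  [-0.33475 -0.37556 +0.86423]
t = (+0.17510, -0.26115, +1.49570) m
tr R = 2.638843; θ = arccos((tr R − 1)/2) = 0.610396 rad = 34.973°
axis k = ((R−Rᵀ)₃₂, (R−Rᵀ)₁₃, (R−Rᵀ)₂₁) / (2 sinθ) = (-0.550013, +0.670322, -0.498151)
rvec = θ·k = (-0.335725, +0.409162, -0.304069)

rvec=(-0.3357, 0.4092, -0.3041) tvec=(0.1751, -0.2611, 1.4957)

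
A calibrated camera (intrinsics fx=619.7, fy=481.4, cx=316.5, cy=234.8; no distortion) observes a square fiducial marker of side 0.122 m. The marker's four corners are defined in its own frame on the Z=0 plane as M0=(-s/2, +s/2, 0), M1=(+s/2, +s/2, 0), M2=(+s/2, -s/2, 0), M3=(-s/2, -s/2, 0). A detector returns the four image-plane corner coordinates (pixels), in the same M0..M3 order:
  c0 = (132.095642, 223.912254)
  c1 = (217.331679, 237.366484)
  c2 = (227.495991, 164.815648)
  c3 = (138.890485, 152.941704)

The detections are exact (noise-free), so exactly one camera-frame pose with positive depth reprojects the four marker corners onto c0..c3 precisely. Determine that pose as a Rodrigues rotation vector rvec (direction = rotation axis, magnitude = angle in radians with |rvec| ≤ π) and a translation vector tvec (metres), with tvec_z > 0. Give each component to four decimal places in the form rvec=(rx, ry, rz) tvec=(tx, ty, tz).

rvec=(0.2239, 0.2097, 0.1690) tvec=(-0.1791, -0.0658, 0.8028)

Intrinsics K: fx=619.7, fy=481.4, cx=316.5, cy=234.8
Marker side s = 0.122 m; corners in marker frame (Z=0):
  M0 = (-0.0610, +0.0610, 0)
  M1 = (+0.0610, +0.0610, 0)
  M2 = (+0.0610, -0.0610, 0)
  M3 = (-0.0610, -0.0610, 0)
Detected image corners:
  c0 = (132.095642, 223.912254) px
  c1 = (217.331679, 237.366484) px
  c2 = (227.495991, 164.815648) px
  c3 = (138.890485, 152.941704) px
Planar DLT: solve 8×8 A·h = b for H (H[2,2]=1):
  H  [+670.59662 -16.50761 +178.26056]
  H  [+58.62440 +645.57525 +195.31498]
  H  [-0.23258 +0.29506 +1.00000]
B = K⁻¹H; ‖b₁‖=1.245638, ‖b₂‖=1.245638; λ = 2/(‖b₁‖+‖b₂‖) = 0.802802, sign → tz>0 ⇒ λ=+0.802802
r₁ = λ·B[:,0] = (+0.96410,+0.18883,-0.18671); r₂ = λ·B[:,1] = (-0.14236,+0.96105,+0.23687)
r₃ = r₁×r₂ = (+0.22417,-0.20179,+0.95343); SVD([r₁ r₂ r₃]) → R = UVᵀ:
  R  [+0.96410 -0.14236 +0.22417]
  R  [+0.18883 +0.96105 -0.20179]
  R  [-0.18671 +0.23687 +0.95343]
t = (-0.17908, -0.06585, +0.80280) m
tr R = 2.878581; θ = arccos((tr R − 1)/2) = 0.350239 rad = 20.067°
axis k = ((R−Rᵀ)₃₂, (R−Rᵀ)₁₃, (R−Rᵀ)₂₁) / (2 sinθ) = (+0.639213, +0.598738, +0.482618)
rvec = θ·k = (+0.223877, +0.209702, +0.169032)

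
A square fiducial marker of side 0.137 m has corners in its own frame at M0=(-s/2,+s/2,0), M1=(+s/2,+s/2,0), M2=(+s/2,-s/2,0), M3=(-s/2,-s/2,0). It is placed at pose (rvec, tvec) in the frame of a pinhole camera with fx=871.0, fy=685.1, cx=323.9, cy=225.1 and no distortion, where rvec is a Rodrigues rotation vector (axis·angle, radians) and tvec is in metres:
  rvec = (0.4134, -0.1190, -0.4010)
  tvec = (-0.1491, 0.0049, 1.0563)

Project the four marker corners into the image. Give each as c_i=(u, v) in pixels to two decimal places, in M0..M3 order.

Intrinsics K: fx=871.0, fy=685.1, cx=323.9, cy=225.1
Marker side s = 0.137 m; corners in marker frame (Z=0):
  M0 = (-0.0685, +0.0685, 0)
  M1 = (+0.0685, +0.0685, 0)
  M2 = (+0.0685, -0.0685, 0)
  M3 = (-0.0685, -0.0685, 0)
rvec = (0.4134, -0.1190, -0.4010), |rvec| = θ = 0.58810 rad = 33.696°
Rodrigues: sinθ=0.55478, 1−cosθ=0.16800; R = I + sinθ·[k]× + (1−cosθ)·[k]×²:
    [+0.91501 +0.35438 -0.19278]
    [-0.40218 +0.83888 -0.36680]
    [+0.03173 +0.41316 +0.91011]
t = (-0.1491, 0.0049, 1.0563) m
M0: Pc = R·M0+t = (-0.18750, +0.08991, +1.08243); u = 871.0·(-0.18750)/1.08243 + 323.9 = 173.0215, v = 685.1·(+0.08991)/1.08243 + 225.1 = 282.0080
M1: Pc = R·M1+t = (-0.06215, +0.03481, +1.08678); u = 871.0·(-0.06215)/1.08678 + 323.9 = 274.0926, v = 685.1·(+0.03481)/1.08678 + 225.1 = 247.0465
M2: Pc = R·M2+t = (-0.11070, -0.08011, +1.03017); u = 871.0·(-0.11070)/1.03017 + 323.9 = 230.3068, v = 685.1·(-0.08011)/1.03017 + 225.1 = 171.8227
M3: Pc = R·M3+t = (-0.23605, -0.02501, +1.02582); u = 871.0·(-0.23605)/1.02582 + 323.9 = 123.4733, v = 685.1·(-0.02501)/1.02582 + 225.1 = 208.3945

c0=(173.02, 282.01) c1=(274.09, 247.05) c2=(230.31, 171.82) c3=(123.47, 208.39)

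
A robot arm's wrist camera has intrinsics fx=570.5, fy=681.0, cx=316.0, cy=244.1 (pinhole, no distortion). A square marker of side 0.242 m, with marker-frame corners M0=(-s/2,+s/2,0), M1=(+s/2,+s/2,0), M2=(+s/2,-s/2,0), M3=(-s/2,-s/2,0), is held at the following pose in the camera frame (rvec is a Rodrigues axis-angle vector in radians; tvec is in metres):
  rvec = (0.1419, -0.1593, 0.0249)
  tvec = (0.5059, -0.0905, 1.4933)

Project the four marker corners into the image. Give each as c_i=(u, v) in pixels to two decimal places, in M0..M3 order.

c0=(462.23, 256.72) c1=(547.63, 257.85) c2=(556.16, 149.12) c3=(469.01, 145.08)

Intrinsics K: fx=570.5, fy=681.0, cx=316.0, cy=244.1
Marker side s = 0.242 m; corners in marker frame (Z=0):
  M0 = (-0.1210, +0.1210, 0)
  M1 = (+0.1210, +0.1210, 0)
  M2 = (+0.1210, -0.1210, 0)
  M3 = (-0.1210, -0.1210, 0)
rvec = (0.1419, -0.1593, 0.0249), |rvec| = θ = 0.21478 rad = 12.306°
Rodrigues: sinθ=0.21314, 1−cosθ=0.02298; R = I + sinθ·[k]× + (1−cosθ)·[k]×²:
    [+0.98705 -0.03597 -0.15632]
    [+0.01345 +0.98966 -0.14279]
    [+0.15984 +0.13884 +0.97733]
t = (0.5059, -0.0905, 1.4933) m
M0: Pc = R·M0+t = (+0.38211, +0.02762, +1.49076); u = 570.5·(+0.38211)/1.49076 + 316.0 = 462.2318, v = 681.0·(+0.02762)/1.49076 + 244.1 = 256.7180
M1: Pc = R·M1+t = (+0.62098, +0.03088, +1.52944); u = 570.5·(+0.62098)/1.52944 + 316.0 = 547.6337, v = 681.0·(+0.03088)/1.52944 + 244.1 = 257.8481
M2: Pc = R·M2+t = (+0.62969, -0.20862, +1.49584); u = 570.5·(+0.62969)/1.49584 + 316.0 = 556.1562, v = 681.0·(-0.20862)/1.49584 + 244.1 = 149.1224
M3: Pc = R·M3+t = (+0.39082, -0.21188, +1.45716); u = 570.5·(+0.39082)/1.45716 + 316.0 = 469.0114, v = 681.0·(-0.21188)/1.45716 + 244.1 = 145.0801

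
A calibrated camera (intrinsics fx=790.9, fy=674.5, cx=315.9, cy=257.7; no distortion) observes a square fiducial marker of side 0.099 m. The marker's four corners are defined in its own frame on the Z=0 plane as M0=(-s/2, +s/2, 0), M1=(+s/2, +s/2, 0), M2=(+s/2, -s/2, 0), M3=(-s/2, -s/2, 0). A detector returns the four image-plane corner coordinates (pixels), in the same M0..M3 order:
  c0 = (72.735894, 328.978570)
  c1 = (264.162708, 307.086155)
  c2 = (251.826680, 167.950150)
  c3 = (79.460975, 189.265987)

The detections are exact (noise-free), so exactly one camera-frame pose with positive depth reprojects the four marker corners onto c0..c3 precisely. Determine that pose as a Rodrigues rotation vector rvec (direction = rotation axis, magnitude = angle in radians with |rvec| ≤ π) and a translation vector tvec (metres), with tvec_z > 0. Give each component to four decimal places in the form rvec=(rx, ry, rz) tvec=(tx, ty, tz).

Intrinsics K: fx=790.9, fy=674.5, cx=315.9, cy=257.7
Marker side s = 0.099 m; corners in marker frame (Z=0):
  M0 = (-0.0495, +0.0495, 0)
  M1 = (+0.0495, +0.0495, 0)
  M2 = (+0.0495, -0.0495, 0)
  M3 = (-0.0495, -0.0495, 0)
Detected image corners:
  c0 = (72.735894, 328.978570) px
  c1 = (264.162708, 307.086155) px
  c2 = (251.826680, 167.950150) px
  c3 = (79.460975, 189.265987) px
Planar DLT: solve 8×8 A·h = b for H (H[2,2]=1):
  H  [+1811.92905 -148.74693 +166.42417]
  H  [-248.35461 +1145.96491 +244.73931]
  H  [-0.12195 -1.05662 +1.00000]
B = K⁻¹H; ‖b₁‖=2.364829, ‖b₂‖=2.364829; λ = 2/(‖b₁‖+‖b₂‖) = 0.422864, sign → tz>0 ⇒ λ=+0.422864
r₁ = λ·B[:,0] = (+0.98937,-0.13600,-0.05157); r₂ = λ·B[:,1] = (+0.09893,+0.88914,-0.44680)
r₃ = r₁×r₂ = (+0.10662,+0.43695,+0.89314); SVD([r₁ r₂ r₃]) → R = UVᵀ:
  R  [+0.98937 +0.09893 +0.10662]
  R  [-0.13600 +0.88914 +0.43695]
  R  [-0.05157 -0.44680 +0.89314]
t = (-0.07992, -0.00813, +0.42286) m
tr R = 2.771655; θ = arccos((tr R − 1)/2) = 0.482522 rad = 27.646°
axis k = ((R−Rᵀ)₃₂, (R−Rᵀ)₁₃, (R−Rᵀ)₂₁) / (2 sinθ) = (-0.952292, +0.170455, -0.253150)
rvec = θ·k = (-0.459502, +0.082248, -0.122150)

rvec=(-0.4595, 0.0822, -0.1222) tvec=(-0.0799, -0.0081, 0.4229)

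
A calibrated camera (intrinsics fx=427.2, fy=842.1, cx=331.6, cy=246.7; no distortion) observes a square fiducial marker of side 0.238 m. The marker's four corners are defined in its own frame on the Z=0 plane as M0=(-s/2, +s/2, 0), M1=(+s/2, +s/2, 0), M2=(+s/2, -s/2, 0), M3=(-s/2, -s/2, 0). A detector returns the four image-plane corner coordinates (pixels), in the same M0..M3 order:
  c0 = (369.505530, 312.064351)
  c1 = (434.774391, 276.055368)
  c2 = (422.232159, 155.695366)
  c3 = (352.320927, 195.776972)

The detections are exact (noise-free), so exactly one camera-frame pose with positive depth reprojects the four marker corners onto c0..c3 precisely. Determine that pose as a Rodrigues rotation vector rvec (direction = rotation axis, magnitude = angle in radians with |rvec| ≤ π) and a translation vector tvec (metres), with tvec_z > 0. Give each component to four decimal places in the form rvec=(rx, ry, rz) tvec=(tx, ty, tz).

Intrinsics K: fx=427.2, fy=842.1, cx=331.6, cy=246.7
Marker side s = 0.238 m; corners in marker frame (Z=0):
  M0 = (-0.1190, +0.1190, 0)
  M1 = (+0.1190, +0.1190, 0)
  M2 = (+0.1190, -0.1190, 0)
  M3 = (-0.1190, -0.1190, 0)
Detected image corners:
  c0 = (369.505530, 312.064351) px
  c1 = (434.774391, 276.055368) px
  c2 = (422.232159, 155.695366) px
  c3 = (352.320927, 195.776972) px
Planar DLT: solve 8×8 A·h = b for H (H[2,2]=1):
  H  [+264.53876 +180.61753 +394.77822]
  H  [-170.91969 +567.39848 +237.11427]
  H  [-0.04840 +0.29923 +1.00000]
B = K⁻¹H; ‖b₁‖=0.685117, ‖b₂‖=0.685117; λ = 2/(‖b₁‖+‖b₂‖) = 1.459605, sign → tz>0 ⇒ λ=+1.459605
r₁ = λ·B[:,0] = (+0.95869,-0.27556,-0.07065); r₂ = λ·B[:,1] = (+0.27809,+0.85551,+0.43676)
r₃ = r₁×r₂ = (-0.05991,-0.43837,+0.89680); SVD([r₁ r₂ r₃]) → R = UVᵀ:
  R  [+0.95869 +0.27809 -0.05991]
  R  [-0.27556 +0.85551 -0.43837]
  R  [-0.07065 +0.43676 +0.89680]
t = (+0.21586, -0.01661, +1.45961) m
tr R = 2.710997; θ = arccos((tr R − 1)/2) = 0.544283 rad = 31.185°
axis k = ((R−Rᵀ)₃₂, (R−Rᵀ)₁₃, (R−Rᵀ)₂₁) / (2 sinθ) = (+0.845037, +0.010373, -0.534607)
rvec = θ·k = (+0.459940, +0.005646, -0.290978)

rvec=(0.4599, 0.0056, -0.2910) tvec=(0.2159, -0.0166, 1.4596)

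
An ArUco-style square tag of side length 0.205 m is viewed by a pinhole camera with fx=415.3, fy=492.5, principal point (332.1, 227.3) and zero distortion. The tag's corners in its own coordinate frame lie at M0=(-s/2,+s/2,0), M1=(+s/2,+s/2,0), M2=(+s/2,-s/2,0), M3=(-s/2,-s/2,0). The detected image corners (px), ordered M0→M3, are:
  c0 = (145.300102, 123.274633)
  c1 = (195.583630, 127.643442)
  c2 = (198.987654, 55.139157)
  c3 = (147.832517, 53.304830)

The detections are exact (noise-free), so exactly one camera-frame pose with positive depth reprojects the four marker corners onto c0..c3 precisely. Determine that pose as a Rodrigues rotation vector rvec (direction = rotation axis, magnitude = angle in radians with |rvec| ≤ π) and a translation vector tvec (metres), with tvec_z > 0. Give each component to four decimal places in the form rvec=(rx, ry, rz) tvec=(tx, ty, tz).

rvec=(0.0938, 0.2644, 0.1051) tvec=(-0.5593, -0.4028, 1.4458)

Intrinsics K: fx=415.3, fy=492.5, cx=332.1, cy=227.3
Marker side s = 0.205 m; corners in marker frame (Z=0):
  M0 = (-0.1025, +0.1025, 0)
  M1 = (+0.1025, +0.1025, 0)
  M2 = (+0.1025, -0.1025, 0)
  M3 = (-0.1025, -0.1025, 0)
Detected image corners:
  c0 = (145.300102, 123.274633) px
  c1 = (195.583630, 127.643442) px
  c2 = (198.987654, 55.139157) px
  c3 = (147.832517, 53.304830) px
Planar DLT: solve 8×8 A·h = b for H (H[2,2]=1):
  H  [+217.00721 -1.80661 +171.45536]
  H  [-0.70327 +353.98772 +90.08071]
  H  [-0.17675 +0.07349 +1.00000]
B = K⁻¹H; ‖b₁‖=0.691659, ‖b₂‖=0.691659; λ = 2/(‖b₁‖+‖b₂‖) = 1.445800, sign → tz>0 ⇒ λ=+1.445800
r₁ = λ·B[:,0] = (+0.95983,+0.11588,-0.25555); r₂ = λ·B[:,1] = (-0.09125,+0.99014,+0.10624)
r₃ = r₁×r₂ = (+0.26534,-0.07866,+0.96094); SVD([r₁ r₂ r₃]) → R = UVᵀ:
  R  [+0.95983 -0.09125 +0.26534]
  R  [+0.11588 +0.99014 -0.07866]
  R  [-0.25555 +0.10624 +0.96094]
t = (-0.55926, -0.40283, +1.44580) m
tr R = 2.910913; θ = arccos((tr R − 1)/2) = 0.299594 rad = 17.165°
axis k = ((R−Rᵀ)₃₂, (R−Rᵀ)₁₃, (R−Rᵀ)₂₁) / (2 sinθ) = (+0.313254, +0.882462, +0.350903)
rvec = θ·k = (+0.093849, +0.264381, +0.105128)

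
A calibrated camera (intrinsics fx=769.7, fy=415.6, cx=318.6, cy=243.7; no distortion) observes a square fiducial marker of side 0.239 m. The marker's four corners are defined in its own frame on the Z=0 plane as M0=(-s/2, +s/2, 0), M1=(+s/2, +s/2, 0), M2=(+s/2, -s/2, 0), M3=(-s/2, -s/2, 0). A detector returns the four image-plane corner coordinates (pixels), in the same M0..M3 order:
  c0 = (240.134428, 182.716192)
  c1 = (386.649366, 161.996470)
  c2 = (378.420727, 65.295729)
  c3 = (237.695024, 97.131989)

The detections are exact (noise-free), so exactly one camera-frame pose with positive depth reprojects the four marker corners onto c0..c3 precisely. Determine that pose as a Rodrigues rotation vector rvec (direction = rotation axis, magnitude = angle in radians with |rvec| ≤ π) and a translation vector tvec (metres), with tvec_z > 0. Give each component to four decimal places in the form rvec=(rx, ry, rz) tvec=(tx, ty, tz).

rvec=(-0.1393, 0.6180, -0.0772) tvec=(-0.0170, -0.2906, 1.0337)

Intrinsics K: fx=769.7, fy=415.6, cx=318.6, cy=243.7
Marker side s = 0.239 m; corners in marker frame (Z=0):
  M0 = (-0.1195, +0.1195, 0)
  M1 = (+0.1195, +0.1195, 0)
  M2 = (+0.1195, -0.1195, 0)
  M3 = (-0.1195, -0.1195, 0)
Detected image corners:
  c0 = (240.134428, 182.716192) px
  c1 = (386.649366, 161.996470) px
  c2 = (378.420727, 65.295729) px
  c3 = (237.695024, 97.131989) px
Planar DLT: solve 8×8 A·h = b for H (H[2,2]=1):
  H  [+428.86575 -24.50646 +305.93191]
  H  [-180.47798 +361.03307 +126.84680]
  H  [-0.55303 -0.14812 +1.00000]
B = K⁻¹H; ‖b₁‖=0.967418, ‖b₂‖=0.967418; λ = 2/(‖b₁‖+‖b₂‖) = 1.033680, sign → tz>0 ⇒ λ=+1.033680
r₁ = λ·B[:,0] = (+0.81258,-0.11367,-0.57166); r₂ = λ·B[:,1] = (+0.03046,+0.98774,-0.15311)
r₃ = r₁×r₂ = (+0.58206,+0.10700,+0.80608); SVD([r₁ r₂ r₃]) → R = UVᵀ:
  R  [+0.81258 +0.03046 +0.58206]
  R  [-0.11367 +0.98774 +0.10700]
  R  [-0.57166 -0.15311 +0.80608]
t = (-0.01701, -0.29064, +1.03368) m
tr R = 2.606396; θ = arccos((tr R − 1)/2) = 0.638152 rad = 36.563°
axis k = ((R−Rᵀ)₃₂, (R−Rᵀ)₁₃, (R−Rᵀ)₂₁) / (2 sinθ) = (-0.218313, +0.968351, -0.120979)
rvec = θ·k = (-0.139317, +0.617955, -0.077203)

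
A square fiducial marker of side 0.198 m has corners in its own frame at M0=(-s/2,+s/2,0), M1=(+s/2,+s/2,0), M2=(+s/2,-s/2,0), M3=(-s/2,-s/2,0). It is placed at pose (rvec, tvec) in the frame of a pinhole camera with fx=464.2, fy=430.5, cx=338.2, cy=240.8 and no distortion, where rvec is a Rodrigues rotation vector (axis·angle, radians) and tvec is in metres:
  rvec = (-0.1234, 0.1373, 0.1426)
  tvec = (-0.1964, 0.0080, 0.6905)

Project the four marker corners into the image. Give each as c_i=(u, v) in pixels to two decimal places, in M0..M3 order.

c0=(131.90, 297.95) c1=(258.52, 317.45) c2=(281.13, 193.14) c3=(157.54, 179.23)

Intrinsics K: fx=464.2, fy=430.5, cx=338.2, cy=240.8
Marker side s = 0.198 m; corners in marker frame (Z=0):
  M0 = (-0.0990, +0.0990, 0)
  M1 = (+0.0990, +0.0990, 0)
  M2 = (+0.0990, -0.0990, 0)
  M3 = (-0.0990, -0.0990, 0)
rvec = (-0.1234, 0.1373, 0.1426), |rvec| = θ = 0.23327 rad = 13.365°
Rodrigues: sinθ=0.23116, 1−cosθ=0.02708; R = I + sinθ·[k]× + (1−cosθ)·[k]×²:
    [+0.98050 -0.14974 +0.12730]
    [+0.13288 +0.98230 +0.13203]
    [-0.14482 -0.11254 +0.98304]
t = (-0.1964, 0.0080, 0.6905) m
M0: Pc = R·M0+t = (-0.30829, +0.09209, +0.69370); u = 464.2·(-0.30829)/0.69370 + 338.2 = 131.8992, v = 430.5·(+0.09209)/0.69370 + 240.8 = 297.9518
M1: Pc = R·M1+t = (-0.11416, +0.11840, +0.66502); u = 464.2·(-0.11416)/0.66502 + 338.2 = 258.5169, v = 430.5·(+0.11840)/0.66502 + 240.8 = 317.4475
M2: Pc = R·M2+t = (-0.08451, -0.07609, +0.68730); u = 464.2·(-0.08451)/0.68730 + 338.2 = 281.1251, v = 430.5·(-0.07609)/0.68730 + 240.8 = 193.1385
M3: Pc = R·M3+t = (-0.27864, -0.10240, +0.71598); u = 464.2·(-0.27864)/0.71598 + 338.2 = 157.5426, v = 430.5·(-0.10240)/0.71598 + 240.8 = 179.2279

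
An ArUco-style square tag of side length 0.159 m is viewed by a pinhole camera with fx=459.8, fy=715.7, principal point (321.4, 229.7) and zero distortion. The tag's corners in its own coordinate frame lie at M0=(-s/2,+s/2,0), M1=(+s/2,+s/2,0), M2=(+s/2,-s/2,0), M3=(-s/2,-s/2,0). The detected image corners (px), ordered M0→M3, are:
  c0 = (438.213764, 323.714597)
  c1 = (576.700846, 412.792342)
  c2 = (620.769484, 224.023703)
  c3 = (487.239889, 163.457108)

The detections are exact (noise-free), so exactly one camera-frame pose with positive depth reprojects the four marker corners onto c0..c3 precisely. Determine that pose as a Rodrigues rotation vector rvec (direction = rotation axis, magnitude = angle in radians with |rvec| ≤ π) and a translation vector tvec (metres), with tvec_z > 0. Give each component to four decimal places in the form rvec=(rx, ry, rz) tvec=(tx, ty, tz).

Intrinsics K: fx=459.8, fy=715.7, cx=321.4, cy=229.7
Marker side s = 0.159 m; corners in marker frame (Z=0):
  M0 = (-0.0795, +0.0795, 0)
  M1 = (+0.0795, +0.0795, 0)
  M2 = (+0.0795, -0.0795, 0)
  M3 = (-0.0795, -0.0795, 0)
Detected image corners:
  c0 = (438.213764, 323.714597) px
  c1 = (576.700846, 412.792342) px
  c2 = (620.769484, 224.023703) px
  c3 = (487.239889, 163.457108) px
Planar DLT: solve 8×8 A·h = b for H (H[2,2]=1):
  H  [+424.70465 -562.60768 +527.28738]
  H  [+239.26944 +949.44590 +275.07285]
  H  [-0.81033 -0.50657 +1.00000]
B = K⁻¹H; ‖b₁‖=1.797302, ‖b₂‖=1.797302; λ = 2/(‖b₁‖+‖b₂‖) = 0.556389, sign → tz>0 ⇒ λ=+0.556389
r₁ = λ·B[:,0] = (+0.82907,+0.33071,-0.45086); r₂ = λ·B[:,1] = (-0.48378,+0.82856,-0.28185)
r₃ = r₁×r₂ = (+0.28035,+0.45179,+0.84693); SVD([r₁ r₂ r₃]) → R = UVᵀ:
  R  [+0.82907 -0.48378 +0.28035]
  R  [+0.33071 +0.82856 +0.45179]
  R  [-0.45086 -0.28185 +0.84693]
t = (+0.24914, +0.03527, +0.55639) m
tr R = 2.504562; θ = arccos((tr R − 1)/2) = 0.719279 rad = 41.212°
axis k = ((R−Rᵀ)₃₂, (R−Rᵀ)₁₃, (R−Rᵀ)₂₁) / (2 sinθ) = (-0.556765, +0.554921, +0.618122)
rvec = θ·k = (-0.400469, +0.399143, +0.444602)

rvec=(-0.4005, 0.3991, 0.4446) tvec=(0.2491, 0.0353, 0.5564)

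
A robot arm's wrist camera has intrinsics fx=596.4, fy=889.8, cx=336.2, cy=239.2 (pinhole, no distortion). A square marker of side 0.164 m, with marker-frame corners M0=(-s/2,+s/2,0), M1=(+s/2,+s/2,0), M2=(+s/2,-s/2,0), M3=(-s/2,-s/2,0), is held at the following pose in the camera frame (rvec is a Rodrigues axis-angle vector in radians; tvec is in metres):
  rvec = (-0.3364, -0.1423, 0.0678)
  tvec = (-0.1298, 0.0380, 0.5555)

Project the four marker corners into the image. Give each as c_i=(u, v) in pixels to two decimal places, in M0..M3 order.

Intrinsics K: fx=596.4, fy=889.8, cx=336.2, cy=239.2
Marker side s = 0.164 m; corners in marker frame (Z=0):
  M0 = (-0.0820, +0.0820, 0)
  M1 = (+0.0820, +0.0820, 0)
  M2 = (+0.0820, -0.0820, 0)
  M3 = (-0.0820, -0.0820, 0)
rvec = (-0.3364, -0.1423, 0.0678), |rvec| = θ = 0.37150 rad = 21.285°
Rodrigues: sinθ=0.36301, 1−cosθ=0.06822; R = I + sinθ·[k]× + (1−cosθ)·[k]×²:
    [+0.98772 -0.04259 -0.15032]
    [+0.08991 +0.94179 +0.32395]
    [+0.12778 -0.33348 +0.93406]
t = (-0.1298, 0.0380, 0.5555) m
M0: Pc = R·M0+t = (-0.21429, +0.10785, +0.51768); u = 596.4·(-0.21429)/0.51768 + 336.2 = 89.3281, v = 889.8·(+0.10785)/0.51768 + 239.2 = 424.5835
M1: Pc = R·M1+t = (-0.05230, +0.12260, +0.53863); u = 596.4·(-0.05230)/0.53863 + 336.2 = 278.2915, v = 889.8·(+0.12260)/0.53863 + 239.2 = 441.7304
M2: Pc = R·M2+t = (-0.04531, -0.03185, +0.59332); u = 596.4·(-0.04531)/0.59332 + 336.2 = 290.6504, v = 889.8·(-0.03185)/0.59332 + 239.2 = 191.4286
M3: Pc = R·M3+t = (-0.20730, -0.04660, +0.57237); u = 596.4·(-0.20730)/0.57237 + 336.2 = 120.1955, v = 889.8·(-0.04660)/0.57237 + 239.2 = 166.7562

c0=(89.33, 424.58) c1=(278.29, 441.73) c2=(290.65, 191.43) c3=(120.20, 166.76)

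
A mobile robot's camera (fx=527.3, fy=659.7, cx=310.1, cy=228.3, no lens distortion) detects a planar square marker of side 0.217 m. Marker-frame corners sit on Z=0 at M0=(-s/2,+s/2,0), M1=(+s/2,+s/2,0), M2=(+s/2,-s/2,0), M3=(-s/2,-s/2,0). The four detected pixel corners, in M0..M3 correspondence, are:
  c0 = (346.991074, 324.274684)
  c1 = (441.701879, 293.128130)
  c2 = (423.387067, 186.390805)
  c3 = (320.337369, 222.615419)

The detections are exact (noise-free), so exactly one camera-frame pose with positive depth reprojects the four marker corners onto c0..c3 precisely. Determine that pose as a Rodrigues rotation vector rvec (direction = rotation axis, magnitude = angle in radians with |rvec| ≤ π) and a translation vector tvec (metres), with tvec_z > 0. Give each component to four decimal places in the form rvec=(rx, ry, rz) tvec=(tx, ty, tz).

rvec=(0.4934, 0.0354, -0.2931) tvec=(0.1560, 0.0526, 1.1269)

Intrinsics K: fx=527.3, fy=659.7, cx=310.1, cy=228.3
Marker side s = 0.217 m; corners in marker frame (Z=0):
  M0 = (-0.1085, +0.1085, 0)
  M1 = (+0.1085, +0.1085, 0)
  M2 = (+0.1085, -0.1085, 0)
  M3 = (-0.1085, -0.1085, 0)
Detected image corners:
  c0 = (346.991074, 324.274684) px
  c1 = (441.701879, 293.128130) px
  c2 = (423.387067, 186.390805) px
  c3 = (320.337369, 222.615419) px
Planar DLT: solve 8×8 A·h = b for H (H[2,2]=1):
  H  [+419.50498 +260.72225 +383.10953]
  H  [-178.36400 +585.16138 +259.08601]
  H  [-0.09217 +0.40959 +1.00000]
B = K⁻¹H; ‖b₁‖=0.887403, ‖b₂‖=0.887403; λ = 2/(‖b₁‖+‖b₂‖) = 1.126884, sign → tz>0 ⇒ λ=+1.126884
r₁ = λ·B[:,0] = (+0.95760,-0.26873,-0.10386); r₂ = λ·B[:,1] = (+0.28575,+0.83983,+0.46156)
r₃ = r₁×r₂ = (-0.03681,-0.47167,+0.88101); SVD([r₁ r₂ r₃]) → R = UVᵀ:
  R  [+0.95760 +0.28575 -0.03681]
  R  [-0.26873 +0.83983 -0.47167]
  R  [-0.10386 +0.46156 +0.88101]
t = (+0.15603, +0.05259, +1.12688) m
tr R = 2.678433; θ = arccos((tr R − 1)/2) = 0.574955 rad = 32.943°
axis k = ((R−Rᵀ)₃₂, (R−Rᵀ)₁₃, (R−Rᵀ)₂₁) / (2 sinθ) = (+0.858068, +0.061655, -0.509821)
rvec = θ·k = (+0.493351, +0.035449, -0.293124)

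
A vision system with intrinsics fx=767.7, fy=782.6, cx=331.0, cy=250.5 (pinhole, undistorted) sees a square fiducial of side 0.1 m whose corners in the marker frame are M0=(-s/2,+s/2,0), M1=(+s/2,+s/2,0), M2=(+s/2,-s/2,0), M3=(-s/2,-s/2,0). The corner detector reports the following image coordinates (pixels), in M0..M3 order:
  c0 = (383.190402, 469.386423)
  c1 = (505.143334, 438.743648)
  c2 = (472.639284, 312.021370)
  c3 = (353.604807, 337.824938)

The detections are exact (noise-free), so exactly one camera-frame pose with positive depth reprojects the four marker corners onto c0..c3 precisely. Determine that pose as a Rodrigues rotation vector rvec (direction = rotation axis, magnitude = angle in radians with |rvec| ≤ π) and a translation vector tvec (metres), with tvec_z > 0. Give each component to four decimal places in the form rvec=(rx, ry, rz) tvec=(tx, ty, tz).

Intrinsics K: fx=767.7, fy=782.6, cx=331.0, cy=250.5
Marker side s = 0.1 m; corners in marker frame (Z=0):
  M0 = (-0.0500, +0.0500, 0)
  M1 = (+0.0500, +0.0500, 0)
  M2 = (+0.0500, -0.0500, 0)
  M3 = (-0.0500, -0.0500, 0)
Detected image corners:
  c0 = (383.190402, 469.386423) px
  c1 = (505.143334, 438.743648) px
  c2 = (472.639284, 312.021370) px
  c3 = (353.604807, 337.824938) px
Planar DLT: solve 8×8 A·h = b for H (H[2,2]=1):
  H  [+1335.28274 +173.20589 +429.31322]
  H  [-163.19059 +1166.14104 +388.24377]
  H  [+0.30463 -0.32070 +1.00000]
B = K⁻¹H; ‖b₁‖=1.664953, ‖b₂‖=1.664953; λ = 2/(‖b₁‖+‖b₂‖) = 0.600618, sign → tz>0 ⇒ λ=+0.600618
r₁ = λ·B[:,0] = (+0.96578,-0.18381,+0.18297); r₂ = λ·B[:,1] = (+0.21856,+0.95663,-0.19262)
r₃ = r₁×r₂ = (-0.13963,+0.22601,+0.96407); SVD([r₁ r₂ r₃]) → R = UVᵀ:
  R  [+0.96578 +0.21856 -0.13963]
  R  [-0.18381 +0.95663 +0.22601]
  R  [+0.18297 -0.19262 +0.96407]
t = (+0.07692, +0.10571, +0.60062) m
tr R = 2.886474; θ = arccos((tr R − 1)/2) = 0.338551 rad = 19.398°
axis k = ((R−Rᵀ)₃₂, (R−Rᵀ)₁₃, (R−Rᵀ)₂₁) / (2 sinθ) = (-0.630237, -0.485661, -0.605752)
rvec = θ·k = (-0.213367, -0.164421, -0.205078)

rvec=(-0.2134, -0.1644, -0.2051) tvec=(0.0769, 0.1057, 0.6006)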